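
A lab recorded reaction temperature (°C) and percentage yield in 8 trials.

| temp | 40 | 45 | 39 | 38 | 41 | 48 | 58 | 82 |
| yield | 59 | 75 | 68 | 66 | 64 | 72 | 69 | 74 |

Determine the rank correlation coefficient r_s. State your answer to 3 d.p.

Rank temp: 3, 5, 2, 1, 4, 6, 7, 8
Rank yield: 1, 8, 4, 3, 2, 6, 5, 7
d = rank(temp) − rank(yield): 2, -3, -2, -2, 2, 0, 2, 1; Σd² = 30
ρ = 1 − 6Σd² / [n(n²−1)] = 1 − 6×30 / (8×63) = 1 − 180/504 ≈ 0.643

0.643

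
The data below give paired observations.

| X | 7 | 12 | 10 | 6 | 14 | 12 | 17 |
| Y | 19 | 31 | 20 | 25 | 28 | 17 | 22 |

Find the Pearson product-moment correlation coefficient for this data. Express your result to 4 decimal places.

n = 7, ΣX = 78, ΣY = 162, ΣX² = 958, ΣY² = 3904, ΣXY = 1825
nΣXY − ΣXΣY = 12775 − 12636 = 139
nΣX² − (ΣX)² = 6706 − 6084 = 622; nΣY² − (ΣY)² = 27328 − 26244 = 1084
r = 139 / √(622 × 1084) = 139 / 821.1261 ≈ 0.1693

0.1693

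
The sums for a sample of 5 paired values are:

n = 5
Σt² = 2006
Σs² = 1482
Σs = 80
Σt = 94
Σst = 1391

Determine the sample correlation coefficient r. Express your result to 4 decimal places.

r = (nΣst − ΣsΣt) / √[(nΣs² − (Σs)²)(nΣt² − (Σt)²)]
Numerator: 5×1391 − 80×94 = -565
Denominator: √[(7410 − 6400)(10030 − 8836)] = √[1010 × 1194] = 1098.1530
r = -565 / 1098.1530 ≈ -0.5145

-0.5145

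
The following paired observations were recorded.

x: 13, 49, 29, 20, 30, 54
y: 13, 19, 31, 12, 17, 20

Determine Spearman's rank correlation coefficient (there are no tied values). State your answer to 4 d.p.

Rank x: 1, 5, 3, 2, 4, 6
Rank y: 2, 4, 6, 1, 3, 5
d = rank(x) − rank(y): -1, 1, -3, 1, 1, 1; Σd² = 14
ρ = 1 − 6Σd² / [n(n²−1)] = 1 − 6×14 / (6×35) = 1 − 84/210 ≈ 0.6000

0.6000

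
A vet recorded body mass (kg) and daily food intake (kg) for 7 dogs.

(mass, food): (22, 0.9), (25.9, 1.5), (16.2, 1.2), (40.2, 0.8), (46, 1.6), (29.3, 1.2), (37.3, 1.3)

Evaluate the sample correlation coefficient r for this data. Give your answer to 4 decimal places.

n = 7, Σx = 216.9, Σy = 8.5, Σx² = 7399.07, Σy² = 10.83, Σxy = 267.5
nΣxy − ΣxΣy = 1872.5 − 1843.65 = 28.85
nΣx² − (Σx)² = 51793.49 − 47045.61 = 4747.88; nΣy² − (Σy)² = 75.81 − 72.25 = 3.56
r = 28.85 / √(4747.88 × 3.56) = 28.85 / 130.0094 ≈ 0.2219

0.2219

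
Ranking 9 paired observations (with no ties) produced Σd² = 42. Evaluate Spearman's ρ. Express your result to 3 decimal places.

0.650

ρ = 1 − 6Σd² / [n(n²−1)] = 1 − 6×42 / (9×80)
  = 1 − 252/720 = 1 − 0.3500 ≈ 0.650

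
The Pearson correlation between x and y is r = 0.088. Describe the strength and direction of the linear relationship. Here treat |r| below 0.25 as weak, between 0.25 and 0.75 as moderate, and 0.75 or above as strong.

r = 0.088 > 0 so the relationship is positive.
|r| = 0.088, which falls in the weak range.

weak positive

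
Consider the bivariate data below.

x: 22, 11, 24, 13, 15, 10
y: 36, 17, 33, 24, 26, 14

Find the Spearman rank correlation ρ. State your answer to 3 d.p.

0.943

Rank x: 5, 2, 6, 3, 4, 1
Rank y: 6, 2, 5, 3, 4, 1
d = rank(x) − rank(y): -1, 0, 1, 0, 0, 0; Σd² = 2
ρ = 1 − 6Σd² / [n(n²−1)] = 1 − 6×2 / (6×35) = 1 − 12/210 ≈ 0.943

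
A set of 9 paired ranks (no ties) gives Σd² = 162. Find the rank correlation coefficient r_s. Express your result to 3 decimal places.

ρ = 1 − 6Σd² / [n(n²−1)] = 1 − 6×162 / (9×80)
  = 1 − 972/720 = 1 − 1.3500 ≈ -0.350

-0.350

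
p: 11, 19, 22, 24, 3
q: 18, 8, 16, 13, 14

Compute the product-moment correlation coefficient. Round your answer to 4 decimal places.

n = 5, Σp = 79, Σq = 69, Σp² = 1551, Σq² = 1009, Σpq = 1056
nΣpq − ΣpΣq = 5280 − 5451 = -171
nΣp² − (Σp)² = 7755 − 6241 = 1514; nΣq² − (Σq)² = 5045 − 4761 = 284
r = -171 / √(1514 × 284) = -171 / 655.7256 ≈ -0.2608

-0.2608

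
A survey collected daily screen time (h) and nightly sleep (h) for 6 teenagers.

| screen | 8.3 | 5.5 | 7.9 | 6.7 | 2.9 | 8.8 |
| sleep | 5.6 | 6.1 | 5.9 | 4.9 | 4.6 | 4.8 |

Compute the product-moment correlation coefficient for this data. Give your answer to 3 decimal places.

0.266

n = 6, Σx = 40.1, Σy = 31.9, Σx² = 292.29, Σy² = 171.59, Σxy = 215.05
nΣxy − ΣxΣy = 1290.3 − 1279.19 = 11.11
nΣx² − (Σx)² = 1753.74 − 1608.01 = 145.73; nΣy² − (Σy)² = 1029.54 − 1017.61 = 11.93
r = 11.11 / √(145.73 × 11.93) = 11.11 / 41.6960 ≈ 0.266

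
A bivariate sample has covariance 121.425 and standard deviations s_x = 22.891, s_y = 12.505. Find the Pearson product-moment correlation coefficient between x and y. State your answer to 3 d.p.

r = Cov(x,y) / (s_x · s_y) = 121.425 / (22.891 × 12.505)
  = 121.425 / 286.2520 ≈ 0.424

0.424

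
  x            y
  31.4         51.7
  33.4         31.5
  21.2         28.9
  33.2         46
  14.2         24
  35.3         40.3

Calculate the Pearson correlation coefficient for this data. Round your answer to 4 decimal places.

n = 6, Σx = 168.7, Σy = 222.4, Σx² = 5100.93, Σy² = 8816.44, Σxy = 6578.75
nΣxy − ΣxΣy = 39472.5 − 37518.88 = 1953.62
nΣx² − (Σx)² = 30605.58 − 28459.69 = 2145.89; nΣy² − (Σy)² = 52898.64 − 49461.76 = 3436.88
r = 1953.62 / √(2145.89 × 3436.88) = 1953.62 / 2715.7258 ≈ 0.7194

0.7194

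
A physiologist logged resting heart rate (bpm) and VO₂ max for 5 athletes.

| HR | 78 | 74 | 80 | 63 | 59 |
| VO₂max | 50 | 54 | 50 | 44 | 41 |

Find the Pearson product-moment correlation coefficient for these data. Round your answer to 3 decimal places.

0.854

n = 5, Σx = 354, Σy = 239, Σx² = 25410, Σy² = 11533, Σxy = 17087
nΣxy − ΣxΣy = 85435 − 84606 = 829
nΣx² − (Σx)² = 127050 − 125316 = 1734; nΣy² − (Σy)² = 57665 − 57121 = 544
r = 829 / √(1734 × 544) = 829 / 971.2343 ≈ 0.854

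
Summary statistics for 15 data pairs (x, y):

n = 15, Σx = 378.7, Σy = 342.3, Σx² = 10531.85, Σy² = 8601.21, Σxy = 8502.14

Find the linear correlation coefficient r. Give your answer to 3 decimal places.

r = (nΣxy − ΣxΣy) / √[(nΣx² − (Σx)²)(nΣy² − (Σy)²)]
Numerator: 15×8502.14 − 378.7×342.3 = -2096.91
Denominator: √[(157977.75 − 143413.69)(129018.15 − 117169.29)] = √[14564.06 × 11848.86] = 13136.4953
r = -2096.91 / 13136.4953 ≈ -0.160

-0.160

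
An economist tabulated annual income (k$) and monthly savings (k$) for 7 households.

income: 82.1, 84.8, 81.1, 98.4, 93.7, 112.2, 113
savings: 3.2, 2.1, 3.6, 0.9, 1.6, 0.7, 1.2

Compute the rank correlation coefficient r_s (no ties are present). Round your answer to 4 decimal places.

-0.8929

Rank income: 2, 3, 1, 5, 4, 6, 7
Rank savings: 6, 5, 7, 2, 4, 1, 3
d = rank(income) − rank(savings): -4, -2, -6, 3, 0, 5, 4; Σd² = 106
ρ = 1 − 6Σd² / [n(n²−1)] = 1 − 6×106 / (7×48) = 1 − 636/336 ≈ -0.8929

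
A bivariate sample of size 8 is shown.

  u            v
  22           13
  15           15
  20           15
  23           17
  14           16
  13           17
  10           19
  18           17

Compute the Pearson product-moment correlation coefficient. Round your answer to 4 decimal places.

n = 8, Σu = 135, Σv = 129, Σu² = 2427, Σv² = 2103, Σuv = 2143
nΣuv − ΣuΣv = 17144 − 17415 = -271
nΣu² − (Σu)² = 19416 − 18225 = 1191; nΣv² − (Σv)² = 16824 − 16641 = 183
r = -271 / √(1191 × 183) = -271 / 466.8544 ≈ -0.5805

-0.5805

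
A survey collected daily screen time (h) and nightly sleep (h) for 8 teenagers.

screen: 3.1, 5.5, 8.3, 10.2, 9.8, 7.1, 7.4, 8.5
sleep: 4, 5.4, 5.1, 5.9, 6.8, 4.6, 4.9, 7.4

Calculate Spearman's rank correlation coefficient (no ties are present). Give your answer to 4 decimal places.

Rank screen: 1, 2, 5, 8, 7, 3, 4, 6
Rank sleep: 1, 5, 4, 6, 7, 2, 3, 8
d = rank(screen) − rank(sleep): 0, -3, 1, 2, 0, 1, 1, -2; Σd² = 20
ρ = 1 − 6Σd² / [n(n²−1)] = 1 − 6×20 / (8×63) = 1 − 120/504 ≈ 0.7619

0.7619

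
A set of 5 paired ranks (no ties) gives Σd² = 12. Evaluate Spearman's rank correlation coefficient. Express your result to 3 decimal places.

ρ = 1 − 6Σd² / [n(n²−1)] = 1 − 6×12 / (5×24)
  = 1 − 72/120 = 1 − 0.6000 ≈ 0.400

0.400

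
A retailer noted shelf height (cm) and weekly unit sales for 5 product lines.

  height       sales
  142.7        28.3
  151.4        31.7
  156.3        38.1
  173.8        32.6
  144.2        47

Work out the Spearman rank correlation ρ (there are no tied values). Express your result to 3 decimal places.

Rank height: 1, 3, 4, 5, 2
Rank sales: 1, 2, 4, 3, 5
d = rank(height) − rank(sales): 0, 1, 0, 2, -3; Σd² = 14
ρ = 1 − 6Σd² / [n(n²−1)] = 1 − 6×14 / (5×24) = 1 − 84/120 ≈ 0.300

0.300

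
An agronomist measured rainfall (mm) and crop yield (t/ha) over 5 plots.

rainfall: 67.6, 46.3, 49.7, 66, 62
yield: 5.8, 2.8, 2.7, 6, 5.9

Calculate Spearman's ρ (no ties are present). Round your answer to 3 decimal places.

Rank rainfall: 5, 1, 2, 4, 3
Rank yield: 3, 2, 1, 5, 4
d = rank(rainfall) − rank(yield): 2, -1, 1, -1, -1; Σd² = 8
ρ = 1 − 6Σd² / [n(n²−1)] = 1 − 6×8 / (5×24) = 1 − 48/120 ≈ 0.600

0.600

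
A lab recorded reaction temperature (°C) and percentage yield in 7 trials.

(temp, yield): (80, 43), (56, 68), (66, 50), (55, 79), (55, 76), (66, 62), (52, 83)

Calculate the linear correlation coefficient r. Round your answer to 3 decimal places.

-0.936

n = 7, Σx = 430, Σy = 461, Σx² = 27002, Σy² = 31723, Σxy = 27481
nΣxy − ΣxΣy = 192367 − 198230 = -5863
nΣx² − (Σx)² = 189014 − 184900 = 4114; nΣy² − (Σy)² = 222061 − 212521 = 9540
r = -5863 / √(4114 × 9540) = -5863 / 6264.7873 ≈ -0.936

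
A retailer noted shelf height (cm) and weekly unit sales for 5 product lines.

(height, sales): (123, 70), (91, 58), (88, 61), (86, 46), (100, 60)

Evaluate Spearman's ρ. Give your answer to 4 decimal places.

Rank height: 5, 3, 2, 1, 4
Rank sales: 5, 2, 4, 1, 3
d = rank(height) − rank(sales): 0, 1, -2, 0, 1; Σd² = 6
ρ = 1 − 6Σd² / [n(n²−1)] = 1 − 6×6 / (5×24) = 1 − 36/120 ≈ 0.7000

0.7000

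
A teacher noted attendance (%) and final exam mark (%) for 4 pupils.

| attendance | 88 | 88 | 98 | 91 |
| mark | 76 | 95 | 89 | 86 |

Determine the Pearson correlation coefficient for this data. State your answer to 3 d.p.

0.209

n = 4, Σx = 365, Σy = 346, Σx² = 33373, Σy² = 30118, Σxy = 31596
nΣxy − ΣxΣy = 126384 − 126290 = 94
nΣx² − (Σx)² = 133492 − 133225 = 267; nΣy² − (Σy)² = 120472 − 119716 = 756
r = 94 / √(267 × 756) = 94 / 449.2794 ≈ 0.209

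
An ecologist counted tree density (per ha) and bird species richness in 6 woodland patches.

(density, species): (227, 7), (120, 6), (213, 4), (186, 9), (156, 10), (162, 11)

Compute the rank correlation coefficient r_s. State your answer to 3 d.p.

Rank density: 6, 1, 5, 4, 2, 3
Rank species: 3, 2, 1, 4, 5, 6
d = rank(density) − rank(species): 3, -1, 4, 0, -3, -3; Σd² = 44
ρ = 1 − 6Σd² / [n(n²−1)] = 1 − 6×44 / (6×35) = 1 − 264/210 ≈ -0.257

-0.257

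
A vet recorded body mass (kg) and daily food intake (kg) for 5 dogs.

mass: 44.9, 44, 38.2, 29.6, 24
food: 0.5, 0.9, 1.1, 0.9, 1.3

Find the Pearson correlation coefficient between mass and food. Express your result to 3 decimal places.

-0.734

n = 5, Σx = 180.7, Σy = 4.7, Σx² = 6863.41, Σy² = 4.77, Σxy = 161.91
nΣxy − ΣxΣy = 809.55 − 849.29 = -39.74
nΣx² − (Σx)² = 34317.05 − 32652.49 = 1664.56; nΣy² − (Σy)² = 23.85 − 22.09 = 1.76
r = -39.74 / √(1664.56 × 1.76) = -39.74 / 54.1260 ≈ -0.734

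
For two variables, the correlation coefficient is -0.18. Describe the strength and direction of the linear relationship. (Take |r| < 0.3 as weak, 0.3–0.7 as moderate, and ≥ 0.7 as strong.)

weak negative

r = -0.18 < 0 so the relationship is negative.
|r| = 0.18, which falls in the weak range.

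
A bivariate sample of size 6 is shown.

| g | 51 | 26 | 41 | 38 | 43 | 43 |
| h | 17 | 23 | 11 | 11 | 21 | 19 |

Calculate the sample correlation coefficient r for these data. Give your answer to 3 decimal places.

-0.288

n = 6, Σg = 242, Σh = 102, Σg² = 10100, Σh² = 1862, Σgh = 4054
nΣgh − ΣgΣh = 24324 − 24684 = -360
nΣg² − (Σg)² = 60600 − 58564 = 2036; nΣh² − (Σh)² = 11172 − 10404 = 768
r = -360 / √(2036 × 768) = -360 / 1250.4591 ≈ -0.288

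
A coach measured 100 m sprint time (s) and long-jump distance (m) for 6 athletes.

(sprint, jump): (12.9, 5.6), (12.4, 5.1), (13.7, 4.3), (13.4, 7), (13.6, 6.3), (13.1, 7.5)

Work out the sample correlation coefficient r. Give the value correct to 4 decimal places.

n = 6, Σx = 79.1, Σy = 35.8, Σx² = 1043.99, Σy² = 220.8, Σxy = 472.12
nΣxy − ΣxΣy = 2832.72 − 2831.78 = 0.94
nΣx² − (Σx)² = 6263.94 − 6256.81 = 7.13; nΣy² − (Σy)² = 1324.8 − 1281.64 = 43.16
r = 0.94 / √(7.13 × 43.16) = 0.94 / 17.5423 ≈ 0.0536

0.0536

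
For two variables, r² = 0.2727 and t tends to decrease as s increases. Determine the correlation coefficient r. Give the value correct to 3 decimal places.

|r| = √0.2727 = 0.522
The association is negative, so r = −0.522.

-0.522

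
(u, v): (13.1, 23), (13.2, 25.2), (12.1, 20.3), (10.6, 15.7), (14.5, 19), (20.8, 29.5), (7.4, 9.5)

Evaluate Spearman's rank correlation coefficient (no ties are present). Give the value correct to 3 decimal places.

0.786

Rank u: 4, 5, 3, 2, 6, 7, 1
Rank v: 5, 6, 4, 2, 3, 7, 1
d = rank(u) − rank(v): -1, -1, -1, 0, 3, 0, 0; Σd² = 12
ρ = 1 − 6Σd² / [n(n²−1)] = 1 − 6×12 / (7×48) = 1 − 72/336 ≈ 0.786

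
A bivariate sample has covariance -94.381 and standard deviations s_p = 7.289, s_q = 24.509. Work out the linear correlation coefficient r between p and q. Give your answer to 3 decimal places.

-0.528

r = Cov(p,q) / (s_p · s_q) = -94.381 / (7.289 × 24.509)
  = -94.381 / 178.6461 ≈ -0.528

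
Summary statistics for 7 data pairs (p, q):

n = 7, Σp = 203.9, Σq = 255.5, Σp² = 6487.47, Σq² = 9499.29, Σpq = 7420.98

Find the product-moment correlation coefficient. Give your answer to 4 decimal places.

-0.0693

r = (nΣpq − ΣpΣq) / √[(nΣp² − (Σp)²)(nΣq² − (Σq)²)]
Numerator: 7×7420.98 − 203.9×255.5 = -149.59
Denominator: √[(45412.29 − 41575.21)(66495.03 − 65280.25)] = √[3837.08 × 1214.78] = 2158.9831
r = -149.59 / 2158.9831 ≈ -0.0693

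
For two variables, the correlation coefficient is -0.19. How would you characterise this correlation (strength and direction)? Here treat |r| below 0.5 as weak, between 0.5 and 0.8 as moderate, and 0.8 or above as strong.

weak negative

r = -0.19 < 0 so the relationship is negative.
|r| = 0.19, which falls in the weak range.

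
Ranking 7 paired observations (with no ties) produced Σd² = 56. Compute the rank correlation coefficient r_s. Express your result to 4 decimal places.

0.0000

ρ = 1 − 6Σd² / [n(n²−1)] = 1 − 6×56 / (7×48)
  = 1 − 336/336 = 1 − 1.00000 ≈ 0.0000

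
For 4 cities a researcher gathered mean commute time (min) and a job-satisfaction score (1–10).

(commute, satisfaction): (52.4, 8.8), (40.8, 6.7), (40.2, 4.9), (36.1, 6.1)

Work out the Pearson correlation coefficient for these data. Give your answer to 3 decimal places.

n = 4, Σx = 169.5, Σy = 26.5, Σx² = 7329.65, Σy² = 183.55, Σxy = 1151.67
nΣxy − ΣxΣy = 4606.68 − 4491.75 = 114.93
nΣx² − (Σx)² = 29318.6 − 28730.25 = 588.35; nΣy² − (Σy)² = 734.2 − 702.25 = 31.95
r = 114.93 / √(588.35 × 31.95) = 114.93 / 137.1050 ≈ 0.838

0.838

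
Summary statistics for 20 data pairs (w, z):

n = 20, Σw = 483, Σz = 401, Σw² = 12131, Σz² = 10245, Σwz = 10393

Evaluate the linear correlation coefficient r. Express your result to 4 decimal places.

r = (nΣwz − ΣwΣz) / √[(nΣw² − (Σw)²)(nΣz² − (Σz)²)]
Numerator: 20×10393 − 483×401 = 14177
Denominator: √[(242620 − 233289)(204900 − 160801)] = √[9331 × 44099] = 20285.1613
r = 14177 / 20285.1613 ≈ 0.6989

0.6989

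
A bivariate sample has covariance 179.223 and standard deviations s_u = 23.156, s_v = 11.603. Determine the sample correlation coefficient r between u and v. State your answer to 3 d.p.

r = Cov(u,v) / (s_u · s_v) = 179.223 / (23.156 × 11.603)
  = 179.223 / 268.6791 ≈ 0.667

0.667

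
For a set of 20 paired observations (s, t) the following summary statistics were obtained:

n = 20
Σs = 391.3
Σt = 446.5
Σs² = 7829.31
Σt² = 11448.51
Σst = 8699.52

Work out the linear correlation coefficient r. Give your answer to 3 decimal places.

-0.072

r = (nΣst − ΣsΣt) / √[(nΣs² − (Σs)²)(nΣt² − (Σt)²)]
Numerator: 20×8699.52 − 391.3×446.5 = -725.05
Denominator: √[(156586.2 − 153115.69)(228970.2 − 199362.25)] = √[3470.51 × 29607.95] = 10136.7986
r = -725.05 / 10136.7986 ≈ -0.072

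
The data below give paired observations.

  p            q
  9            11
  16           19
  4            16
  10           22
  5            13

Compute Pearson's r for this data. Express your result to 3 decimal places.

0.463

n = 5, Σp = 44, Σq = 81, Σp² = 478, Σq² = 1391, Σpq = 752
nΣpq − ΣpΣq = 3760 − 3564 = 196
nΣp² − (Σp)² = 2390 − 1936 = 454; nΣq² − (Σq)² = 6955 − 6561 = 394
r = 196 / √(454 × 394) = 196 / 422.9373 ≈ 0.463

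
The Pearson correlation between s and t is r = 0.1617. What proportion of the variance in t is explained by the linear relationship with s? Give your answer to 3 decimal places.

r² = (0.1617)² = 0.026

0.026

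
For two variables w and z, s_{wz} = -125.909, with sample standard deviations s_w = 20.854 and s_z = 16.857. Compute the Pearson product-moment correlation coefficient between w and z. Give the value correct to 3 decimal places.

r = Cov(w,z) / (s_w · s_z) = -125.909 / (20.854 × 16.857)
  = -125.909 / 351.5359 ≈ -0.358

-0.358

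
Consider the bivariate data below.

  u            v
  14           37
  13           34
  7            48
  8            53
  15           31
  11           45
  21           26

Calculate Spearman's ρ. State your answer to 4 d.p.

-0.9286

Rank u: 5, 4, 1, 2, 6, 3, 7
Rank v: 4, 3, 6, 7, 2, 5, 1
d = rank(u) − rank(v): 1, 1, -5, -5, 4, -2, 6; Σd² = 108
ρ = 1 − 6Σd² / [n(n²−1)] = 1 − 6×108 / (7×48) = 1 − 648/336 ≈ -0.9286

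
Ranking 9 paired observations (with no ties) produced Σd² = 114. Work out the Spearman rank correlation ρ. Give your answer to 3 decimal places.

0.050

ρ = 1 − 6Σd² / [n(n²−1)] = 1 − 6×114 / (9×80)
  = 1 − 684/720 = 1 − 0.9500 ≈ 0.050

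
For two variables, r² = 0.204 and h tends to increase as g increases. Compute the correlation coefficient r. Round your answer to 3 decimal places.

0.452

|r| = √0.204 = 0.452
The association is positive, so r = 0.452.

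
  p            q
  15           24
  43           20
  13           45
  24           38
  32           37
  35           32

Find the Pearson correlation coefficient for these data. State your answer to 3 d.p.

-0.493

n = 6, Σp = 162, Σq = 196, Σp² = 5068, Σq² = 6838, Σpq = 5021
nΣpq − ΣpΣq = 30126 − 31752 = -1626
nΣp² − (Σp)² = 30408 − 26244 = 4164; nΣq² − (Σq)² = 41028 − 38416 = 2612
r = -1626 / √(4164 × 2612) = -1626 / 3297.9339 ≈ -0.493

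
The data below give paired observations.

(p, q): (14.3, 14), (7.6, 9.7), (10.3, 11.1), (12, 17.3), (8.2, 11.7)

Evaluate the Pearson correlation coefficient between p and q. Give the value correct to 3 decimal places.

n = 5, Σp = 52.4, Σq = 63.8, Σp² = 579.58, Σq² = 849.48, Σpq = 691.79
nΣpq − ΣpΣq = 3458.95 − 3343.12 = 115.83
nΣp² − (Σp)² = 2897.9 − 2745.76 = 152.14; nΣq² − (Σq)² = 4247.4 − 4070.44 = 176.96
r = 115.83 / √(152.14 × 176.96) = 115.83 / 164.0814 ≈ 0.706

0.706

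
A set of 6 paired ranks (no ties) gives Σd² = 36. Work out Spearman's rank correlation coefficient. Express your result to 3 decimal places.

-0.029

ρ = 1 − 6Σd² / [n(n²−1)] = 1 − 6×36 / (6×35)
  = 1 − 216/210 = 1 − 1.0286 ≈ -0.029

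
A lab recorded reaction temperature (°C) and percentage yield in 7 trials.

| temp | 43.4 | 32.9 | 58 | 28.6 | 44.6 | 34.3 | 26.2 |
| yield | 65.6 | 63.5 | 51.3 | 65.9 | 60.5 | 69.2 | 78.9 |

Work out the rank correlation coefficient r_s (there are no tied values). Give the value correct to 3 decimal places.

-0.821

Rank temp: 5, 3, 7, 2, 6, 4, 1
Rank yield: 4, 3, 1, 5, 2, 6, 7
d = rank(temp) − rank(yield): 1, 0, 6, -3, 4, -2, -6; Σd² = 102
ρ = 1 − 6Σd² / [n(n²−1)] = 1 − 6×102 / (7×48) = 1 − 612/336 ≈ -0.821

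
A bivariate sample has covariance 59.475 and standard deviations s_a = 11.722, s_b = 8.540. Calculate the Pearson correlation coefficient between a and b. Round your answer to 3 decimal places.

0.594

r = Cov(a,b) / (s_a · s_b) = 59.475 / (11.722 × 8.540)
  = 59.475 / 100.1059 ≈ 0.594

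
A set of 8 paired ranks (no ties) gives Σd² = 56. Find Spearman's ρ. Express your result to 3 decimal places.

0.333

ρ = 1 − 6Σd² / [n(n²−1)] = 1 − 6×56 / (8×63)
  = 1 − 336/504 = 1 − 0.6667 ≈ 0.333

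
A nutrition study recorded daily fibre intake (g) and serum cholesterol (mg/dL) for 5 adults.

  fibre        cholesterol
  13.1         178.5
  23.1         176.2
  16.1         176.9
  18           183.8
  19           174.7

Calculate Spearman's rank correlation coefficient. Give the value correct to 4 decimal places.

Rank fibre: 1, 5, 2, 3, 4
Rank cholesterol: 4, 2, 3, 5, 1
d = rank(fibre) − rank(cholesterol): -3, 3, -1, -2, 3; Σd² = 32
ρ = 1 − 6Σd² / [n(n²−1)] = 1 − 6×32 / (5×24) = 1 − 192/120 ≈ -0.6000

-0.6000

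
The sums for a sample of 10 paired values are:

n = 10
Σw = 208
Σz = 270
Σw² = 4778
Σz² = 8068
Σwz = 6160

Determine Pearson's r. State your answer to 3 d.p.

0.918

r = (nΣwz − ΣwΣz) / √[(nΣw² − (Σw)²)(nΣz² − (Σz)²)]
Numerator: 10×6160 − 208×270 = 5440
Denominator: √[(47780 − 43264)(80680 − 72900)] = √[4516 × 7780] = 5927.4345
r = 5440 / 5927.4345 ≈ 0.918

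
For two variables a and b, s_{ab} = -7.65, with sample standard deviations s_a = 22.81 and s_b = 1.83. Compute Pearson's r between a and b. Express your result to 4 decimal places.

r = Cov(a,b) / (s_a · s_b) = -7.65 / (22.81 × 1.83)
  = -7.65 / 41.7423 ≈ -0.1833

-0.1833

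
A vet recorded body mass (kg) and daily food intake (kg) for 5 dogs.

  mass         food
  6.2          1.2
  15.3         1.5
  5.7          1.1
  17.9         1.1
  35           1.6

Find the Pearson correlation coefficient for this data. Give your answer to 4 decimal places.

0.7358

n = 5, Σx = 80.1, Σy = 6.5, Σx² = 1850.43, Σy² = 8.67, Σxy = 112.35
nΣxy − ΣxΣy = 561.75 − 520.65 = 41.1
nΣx² − (Σx)² = 9252.15 − 6416.01 = 2836.14; nΣy² − (Σy)² = 43.35 − 42.25 = 1.1
r = 41.1 / √(2836.14 × 1.1) = 41.1 / 55.8548 ≈ 0.7358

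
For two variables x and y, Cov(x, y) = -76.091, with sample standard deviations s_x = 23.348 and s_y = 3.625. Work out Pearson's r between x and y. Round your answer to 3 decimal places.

r = Cov(x,y) / (s_x · s_y) = -76.091 / (23.348 × 3.625)
  = -76.091 / 84.6365 ≈ -0.899

-0.899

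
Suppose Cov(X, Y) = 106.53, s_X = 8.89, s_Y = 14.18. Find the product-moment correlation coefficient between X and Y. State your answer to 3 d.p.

r = Cov(X,Y) / (s_X · s_Y) = 106.53 / (8.89 × 14.18)
  = 106.53 / 126.0602 ≈ 0.845

0.845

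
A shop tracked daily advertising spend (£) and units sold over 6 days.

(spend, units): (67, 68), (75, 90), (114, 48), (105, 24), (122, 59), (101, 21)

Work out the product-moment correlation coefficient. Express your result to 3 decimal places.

-0.539

n = 6, Σx = 584, Σy = 310, Σx² = 59220, Σy² = 19526, Σxy = 28617
nΣxy − ΣxΣy = 171702 − 181040 = -9338
nΣx² − (Σx)² = 355320 − 341056 = 14264; nΣy² − (Σy)² = 117156 − 96100 = 21056
r = -9338 / √(14264 × 21056) = -9338 / 17330.4006 ≈ -0.539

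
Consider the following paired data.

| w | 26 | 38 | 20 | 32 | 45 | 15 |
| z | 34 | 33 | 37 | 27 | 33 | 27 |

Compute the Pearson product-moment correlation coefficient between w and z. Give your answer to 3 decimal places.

n = 6, Σw = 176, Σz = 191, Σw² = 5794, Σz² = 6161, Σwz = 5632
nΣwz − ΣwΣz = 33792 − 33616 = 176
nΣw² − (Σw)² = 34764 − 30976 = 3788; nΣz² − (Σz)² = 36966 − 36481 = 485
r = 176 / √(3788 × 485) = 176 / 1355.4261 ≈ 0.130

0.130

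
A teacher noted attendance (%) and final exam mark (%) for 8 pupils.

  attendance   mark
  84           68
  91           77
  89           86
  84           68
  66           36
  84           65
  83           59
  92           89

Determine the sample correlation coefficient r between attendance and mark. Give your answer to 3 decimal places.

0.951

n = 8, Σx = 673, Σy = 548, Σx² = 57079, Σy² = 39496, Σxy = 47006
nΣxy − ΣxΣy = 376048 − 368804 = 7244
nΣx² − (Σx)² = 456632 − 452929 = 3703; nΣy² − (Σy)² = 315968 − 300304 = 15664
r = 7244 / √(3703 × 15664) = 7244 / 7616.0221 ≈ 0.951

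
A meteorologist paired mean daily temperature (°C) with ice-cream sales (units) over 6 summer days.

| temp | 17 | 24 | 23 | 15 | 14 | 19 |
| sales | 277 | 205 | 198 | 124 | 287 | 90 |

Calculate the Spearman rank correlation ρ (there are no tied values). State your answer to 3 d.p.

Rank temp: 3, 6, 5, 2, 1, 4
Rank sales: 5, 4, 3, 2, 6, 1
d = rank(temp) − rank(sales): -2, 2, 2, 0, -5, 3; Σd² = 46
ρ = 1 − 6Σd² / [n(n²−1)] = 1 − 6×46 / (6×35) = 1 − 276/210 ≈ -0.314

-0.314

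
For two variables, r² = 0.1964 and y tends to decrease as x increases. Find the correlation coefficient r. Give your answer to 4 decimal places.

|r| = √0.1964 = 0.4432
The association is negative, so r = −0.4432.

-0.4432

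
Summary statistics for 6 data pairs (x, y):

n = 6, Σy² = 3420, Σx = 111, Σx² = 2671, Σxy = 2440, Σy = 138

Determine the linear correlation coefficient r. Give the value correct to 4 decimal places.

r = (nΣxy − ΣxΣy) / √[(nΣx² − (Σx)²)(nΣy² − (Σy)²)]
Numerator: 6×2440 − 111×138 = -678
Denominator: √[(16026 − 12321)(20520 − 19044)] = √[3705 × 1476] = 2338.4995
r = -678 / 2338.4995 ≈ -0.2899

-0.2899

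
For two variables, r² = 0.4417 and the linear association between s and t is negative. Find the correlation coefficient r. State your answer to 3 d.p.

-0.665

|r| = √0.4417 = 0.665
The association is negative, so r = −0.665.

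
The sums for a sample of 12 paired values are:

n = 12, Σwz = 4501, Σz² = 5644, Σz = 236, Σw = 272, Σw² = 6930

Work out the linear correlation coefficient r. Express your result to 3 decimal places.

r = (nΣwz − ΣwΣz) / √[(nΣw² − (Σw)²)(nΣz² − (Σz)²)]
Numerator: 12×4501 − 272×236 = -10180
Denominator: √[(83160 − 73984)(67728 − 55696)] = √[9176 × 12032] = 10507.4084
r = -10180 / 10507.4084 ≈ -0.969

-0.969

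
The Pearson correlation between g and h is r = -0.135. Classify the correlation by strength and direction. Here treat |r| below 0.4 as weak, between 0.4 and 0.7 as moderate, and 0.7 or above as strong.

r = -0.135 < 0 so the relationship is negative.
|r| = 0.135, which falls in the weak range.

weak negative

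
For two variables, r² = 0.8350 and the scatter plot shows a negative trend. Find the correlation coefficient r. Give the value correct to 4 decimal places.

|r| = √0.8350 = 0.9138
The association is negative, so r = −0.9138.

-0.9138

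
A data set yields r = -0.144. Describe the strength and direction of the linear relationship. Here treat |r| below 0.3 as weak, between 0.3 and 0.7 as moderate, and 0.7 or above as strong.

weak negative

r = -0.144 < 0 so the relationship is negative.
|r| = 0.144, which falls in the weak range.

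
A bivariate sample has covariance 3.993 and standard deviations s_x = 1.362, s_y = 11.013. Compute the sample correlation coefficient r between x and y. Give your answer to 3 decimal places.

r = Cov(x,y) / (s_x · s_y) = 3.993 / (1.362 × 11.013)
  = 3.993 / 14.9997 ≈ 0.266

0.266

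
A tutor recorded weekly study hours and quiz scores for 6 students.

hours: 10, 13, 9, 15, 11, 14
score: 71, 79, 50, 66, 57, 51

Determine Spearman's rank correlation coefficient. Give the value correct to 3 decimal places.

Rank hours: 2, 4, 1, 6, 3, 5
Rank score: 5, 6, 1, 4, 3, 2
d = rank(hours) − rank(score): -3, -2, 0, 2, 0, 3; Σd² = 26
ρ = 1 − 6Σd² / [n(n²−1)] = 1 − 6×26 / (6×35) = 1 − 156/210 ≈ 0.257

0.257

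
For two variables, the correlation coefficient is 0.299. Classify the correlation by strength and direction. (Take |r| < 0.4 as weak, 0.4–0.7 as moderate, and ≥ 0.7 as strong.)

weak positive

r = 0.299 > 0 so the relationship is positive.
|r| = 0.299, which falls in the weak range.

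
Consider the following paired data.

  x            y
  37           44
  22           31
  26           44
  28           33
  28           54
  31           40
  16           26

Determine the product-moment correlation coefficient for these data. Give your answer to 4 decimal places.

n = 7, Σx = 188, Σy = 272, Σx² = 5314, Σy² = 11114, Σxy = 7546
nΣxy − ΣxΣy = 52822 − 51136 = 1686
nΣx² − (Σx)² = 37198 − 35344 = 1854; nΣy² − (Σy)² = 77798 − 73984 = 3814
r = 1686 / √(1854 × 3814) = 1686 / 2659.1645 ≈ 0.6340

0.6340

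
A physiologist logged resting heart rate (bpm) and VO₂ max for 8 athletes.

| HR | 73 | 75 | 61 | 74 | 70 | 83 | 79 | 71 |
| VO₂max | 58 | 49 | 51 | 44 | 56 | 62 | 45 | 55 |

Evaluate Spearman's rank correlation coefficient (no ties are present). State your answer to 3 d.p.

Rank HR: 4, 6, 1, 5, 2, 8, 7, 3
Rank VO₂max: 7, 3, 4, 1, 6, 8, 2, 5
d = rank(HR) − rank(VO₂max): -3, 3, -3, 4, -4, 0, 5, -2; Σd² = 88
ρ = 1 − 6Σd² / [n(n²−1)] = 1 − 6×88 / (8×63) = 1 − 528/504 ≈ -0.048

-0.048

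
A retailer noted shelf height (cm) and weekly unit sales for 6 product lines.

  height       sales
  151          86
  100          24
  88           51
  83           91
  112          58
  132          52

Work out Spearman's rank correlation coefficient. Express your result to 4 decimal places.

0.0286

Rank height: 6, 3, 2, 1, 4, 5
Rank sales: 5, 1, 2, 6, 4, 3
d = rank(height) − rank(sales): 1, 2, 0, -5, 0, 2; Σd² = 34
ρ = 1 − 6Σd² / [n(n²−1)] = 1 − 6×34 / (6×35) = 1 − 204/210 ≈ 0.0286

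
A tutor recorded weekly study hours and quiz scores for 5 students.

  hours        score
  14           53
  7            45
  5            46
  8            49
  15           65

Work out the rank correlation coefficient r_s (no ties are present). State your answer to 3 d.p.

Rank hours: 4, 2, 1, 3, 5
Rank score: 4, 1, 2, 3, 5
d = rank(hours) − rank(score): 0, 1, -1, 0, 0; Σd² = 2
ρ = 1 − 6Σd² / [n(n²−1)] = 1 − 6×2 / (5×24) = 1 − 12/120 ≈ 0.900

0.900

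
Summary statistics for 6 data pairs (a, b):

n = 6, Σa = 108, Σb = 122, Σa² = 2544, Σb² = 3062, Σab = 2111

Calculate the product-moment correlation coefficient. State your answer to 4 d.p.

r = (nΣab − ΣaΣb) / √[(nΣa² − (Σa)²)(nΣb² − (Σb)²)]
Numerator: 6×2111 − 108×122 = -510
Denominator: √[(15264 − 11664)(18372 − 14884)] = √[3600 × 3488] = 3543.5575
r = -510 / 3543.5575 ≈ -0.1439

-0.1439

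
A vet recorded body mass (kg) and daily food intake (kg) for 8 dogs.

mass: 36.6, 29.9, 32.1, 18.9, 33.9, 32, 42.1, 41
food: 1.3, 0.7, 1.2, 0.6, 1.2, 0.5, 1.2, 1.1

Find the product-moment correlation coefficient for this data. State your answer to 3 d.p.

0.666

n = 8, Σx = 266.5, Σy = 7.8, Σx² = 9247.81, Σy² = 8.32, Σxy = 270.67
nΣxy − ΣxΣy = 2165.36 − 2078.7 = 86.66
nΣx² − (Σx)² = 73982.48 − 71022.25 = 2960.23; nΣy² − (Σy)² = 66.56 − 60.84 = 5.72
r = 86.66 / √(2960.23 × 5.72) = 86.66 / 130.1250 ≈ 0.666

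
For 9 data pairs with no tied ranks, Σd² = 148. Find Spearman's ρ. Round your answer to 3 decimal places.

-0.233

ρ = 1 − 6Σd² / [n(n²−1)] = 1 − 6×148 / (9×80)
  = 1 − 888/720 = 1 − 1.2333 ≈ -0.233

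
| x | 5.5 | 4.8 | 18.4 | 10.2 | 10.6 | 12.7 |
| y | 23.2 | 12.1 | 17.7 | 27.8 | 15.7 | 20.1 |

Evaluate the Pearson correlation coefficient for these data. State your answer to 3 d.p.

0.056

n = 6, Σx = 62.2, Σy = 116.6, Σx² = 769.54, Σy² = 2421.28, Σxy = 1216.61
nΣxy − ΣxΣy = 7299.66 − 7252.52 = 47.14
nΣx² − (Σx)² = 4617.24 − 3868.84 = 748.4; nΣy² − (Σy)² = 14527.68 − 13595.56 = 932.12
r = 47.14 / √(748.4 × 932.12) = 47.14 / 835.2237 ≈ 0.056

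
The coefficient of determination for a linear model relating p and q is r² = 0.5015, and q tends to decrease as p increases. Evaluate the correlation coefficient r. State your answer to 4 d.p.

-0.7082

|r| = √0.5015 = 0.7082
The association is negative, so r = −0.7082.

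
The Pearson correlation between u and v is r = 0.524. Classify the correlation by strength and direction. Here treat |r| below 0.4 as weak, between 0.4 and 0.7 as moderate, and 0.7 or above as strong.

r = 0.524 > 0 so the relationship is positive.
|r| = 0.524, which falls in the moderate range.

moderate positive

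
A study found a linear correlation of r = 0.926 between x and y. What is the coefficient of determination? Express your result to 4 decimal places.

r² = (0.926)² = 0.8575

0.8575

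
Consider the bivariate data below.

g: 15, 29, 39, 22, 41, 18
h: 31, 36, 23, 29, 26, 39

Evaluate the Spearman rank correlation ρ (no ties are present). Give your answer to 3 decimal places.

-0.657

Rank g: 1, 4, 5, 3, 6, 2
Rank h: 4, 5, 1, 3, 2, 6
d = rank(g) − rank(h): -3, -1, 4, 0, 4, -4; Σd² = 58
ρ = 1 − 6Σd² / [n(n²−1)] = 1 − 6×58 / (6×35) = 1 − 348/210 ≈ -0.657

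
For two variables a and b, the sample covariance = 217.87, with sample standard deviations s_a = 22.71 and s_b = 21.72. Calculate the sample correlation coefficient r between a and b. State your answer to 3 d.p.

r = Cov(a,b) / (s_a · s_b) = 217.87 / (22.71 × 21.72)
  = 217.87 / 493.2612 ≈ 0.442

0.442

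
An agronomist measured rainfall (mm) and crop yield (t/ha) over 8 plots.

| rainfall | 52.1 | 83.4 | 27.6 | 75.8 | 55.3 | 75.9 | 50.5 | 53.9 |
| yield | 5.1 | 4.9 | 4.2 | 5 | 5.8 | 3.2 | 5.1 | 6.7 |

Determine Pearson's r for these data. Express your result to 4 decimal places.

-0.1596

n = 8, Σx = 474.5, Σy = 40, Σx² = 30451.73, Σy² = 207.44, Σxy = 2351.59
nΣxy − ΣxΣy = 18812.72 − 18980 = -167.28
nΣx² − (Σx)² = 243613.84 − 225150.25 = 18463.59; nΣy² − (Σy)² = 1659.52 − 1600 = 59.52
r = -167.28 / √(18463.59 × 59.52) = -167.28 / 1048.3095 ≈ -0.1596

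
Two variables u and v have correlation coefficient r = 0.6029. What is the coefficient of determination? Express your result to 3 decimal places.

r² = (0.6029)² = 0.363

0.363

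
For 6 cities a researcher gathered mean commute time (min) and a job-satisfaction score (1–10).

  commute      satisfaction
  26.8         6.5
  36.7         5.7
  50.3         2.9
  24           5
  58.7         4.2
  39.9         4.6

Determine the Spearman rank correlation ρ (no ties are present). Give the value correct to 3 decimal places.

Rank commute: 2, 3, 5, 1, 6, 4
Rank satisfaction: 6, 5, 1, 4, 2, 3
d = rank(commute) − rank(satisfaction): -4, -2, 4, -3, 4, 1; Σd² = 62
ρ = 1 − 6Σd² / [n(n²−1)] = 1 − 6×62 / (6×35) = 1 − 372/210 ≈ -0.771

-0.771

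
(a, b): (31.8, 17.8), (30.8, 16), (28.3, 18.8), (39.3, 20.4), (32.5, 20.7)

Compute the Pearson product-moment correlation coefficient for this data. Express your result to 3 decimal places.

n = 5, Σa = 162.7, Σb = 93.7, Σa² = 5361.51, Σb² = 1770.93, Σab = 3065.35
nΣab − ΣaΣb = 15326.75 − 15244.99 = 81.76
nΣa² − (Σa)² = 26807.55 − 26471.29 = 336.26; nΣb² − (Σb)² = 8854.65 − 8779.69 = 74.96
r = 81.76 / √(336.26 × 74.96) = 81.76 / 158.7641 ≈ 0.515

0.515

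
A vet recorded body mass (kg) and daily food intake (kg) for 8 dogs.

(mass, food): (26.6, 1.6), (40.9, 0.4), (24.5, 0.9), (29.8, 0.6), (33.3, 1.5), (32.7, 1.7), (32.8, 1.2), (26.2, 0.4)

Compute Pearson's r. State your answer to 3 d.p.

-0.092

n = 8, Σx = 246.8, Σy = 8.3, Σx² = 7809.12, Σy² = 10.63, Σxy = 254.23
nΣxy − ΣxΣy = 2033.84 − 2048.44 = -14.6
nΣx² − (Σx)² = 62472.96 − 60910.24 = 1562.72; nΣy² − (Σy)² = 85.04 − 68.89 = 16.15
r = -14.6 / √(1562.72 × 16.15) = -14.6 / 158.8645 ≈ -0.092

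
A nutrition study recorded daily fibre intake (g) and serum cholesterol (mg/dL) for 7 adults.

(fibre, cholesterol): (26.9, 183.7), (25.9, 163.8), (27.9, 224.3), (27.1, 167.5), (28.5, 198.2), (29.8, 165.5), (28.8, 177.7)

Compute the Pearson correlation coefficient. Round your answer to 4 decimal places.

n = 7, Σx = 194.9, Σy = 1280.7, Σx² = 5436.97, Σy² = 237193.65, Σxy = 35679.53
nΣxy − ΣxΣy = 249756.71 − 249608.43 = 148.28
nΣx² − (Σx)² = 38058.79 − 37986.01 = 72.78; nΣy² − (Σy)² = 1660355.55 − 1640192.49 = 20163.06
r = 148.28 / √(72.78 × 20163.06) = 148.28 / 1211.3907 ≈ 0.1224

0.1224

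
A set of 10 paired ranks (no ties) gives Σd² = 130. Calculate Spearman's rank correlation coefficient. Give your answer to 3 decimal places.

ρ = 1 − 6Σd² / [n(n²−1)] = 1 − 6×130 / (10×99)
  = 1 − 780/990 = 1 − 0.7879 ≈ 0.212

0.212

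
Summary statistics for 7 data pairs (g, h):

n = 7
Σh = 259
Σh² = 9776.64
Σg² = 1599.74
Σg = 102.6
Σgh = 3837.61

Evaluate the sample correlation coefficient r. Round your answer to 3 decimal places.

r = (nΣgh − ΣgΣh) / √[(nΣg² − (Σg)²)(nΣh² − (Σh)²)]
Numerator: 7×3837.61 − 102.6×259 = 289.87
Denominator: √[(11198.18 − 10526.76)(68436.48 − 67081)] = √[671.42 × 1355.48] = 953.9897
r = 289.87 / 953.9897 ≈ 0.304

0.304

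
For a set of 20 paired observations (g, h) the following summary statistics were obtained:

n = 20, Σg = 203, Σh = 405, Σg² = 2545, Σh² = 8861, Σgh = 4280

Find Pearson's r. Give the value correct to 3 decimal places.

0.299

r = (nΣgh − ΣgΣh) / √[(nΣg² − (Σg)²)(nΣh² − (Σh)²)]
Numerator: 20×4280 − 203×405 = 3385
Denominator: √[(50900 − 41209)(177220 − 164025)] = √[9691 × 13195] = 11308.0832
r = 3385 / 11308.0832 ≈ 0.299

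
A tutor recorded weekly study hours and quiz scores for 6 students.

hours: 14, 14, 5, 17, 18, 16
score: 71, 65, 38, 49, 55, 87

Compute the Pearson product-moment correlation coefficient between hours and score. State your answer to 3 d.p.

n = 6, Σx = 84, Σy = 365, Σx² = 1286, Σy² = 23705, Σxy = 5309
nΣxy − ΣxΣy = 31854 − 30660 = 1194
nΣx² − (Σx)² = 7716 − 7056 = 660; nΣy² − (Σy)² = 142230 − 133225 = 9005
r = 1194 / √(660 × 9005) = 1194 / 2437.8884 ≈ 0.490

0.490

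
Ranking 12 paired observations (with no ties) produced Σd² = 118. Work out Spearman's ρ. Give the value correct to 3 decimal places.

0.587

ρ = 1 − 6Σd² / [n(n²−1)] = 1 − 6×118 / (12×143)
  = 1 − 708/1716 = 1 − 0.4126 ≈ 0.587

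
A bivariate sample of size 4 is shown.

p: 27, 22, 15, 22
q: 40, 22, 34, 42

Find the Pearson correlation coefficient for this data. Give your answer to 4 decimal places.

0.2328

n = 4, Σp = 86, Σq = 138, Σp² = 1922, Σq² = 5004, Σpq = 2998
nΣpq − ΣpΣq = 11992 − 11868 = 124
nΣp² − (Σp)² = 7688 − 7396 = 292; nΣq² − (Σq)² = 20016 − 19044 = 972
r = 124 / √(292 × 972) = 124 / 532.7513 ≈ 0.2328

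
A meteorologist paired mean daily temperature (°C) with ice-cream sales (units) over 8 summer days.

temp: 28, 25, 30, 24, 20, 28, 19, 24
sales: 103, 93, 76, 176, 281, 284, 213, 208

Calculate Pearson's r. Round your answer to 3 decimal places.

-0.523

n = 8, Σx = 198, Σy = 1434, Σx² = 5006, Σy² = 304260, Σxy = 34324
nΣxy − ΣxΣy = 274592 − 283932 = -9340
nΣx² − (Σx)² = 40048 − 39204 = 844; nΣy² − (Σy)² = 2434080 − 2056356 = 377724
r = -9340 / √(844 × 377724) = -9340 / 17854.9449 ≈ -0.523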